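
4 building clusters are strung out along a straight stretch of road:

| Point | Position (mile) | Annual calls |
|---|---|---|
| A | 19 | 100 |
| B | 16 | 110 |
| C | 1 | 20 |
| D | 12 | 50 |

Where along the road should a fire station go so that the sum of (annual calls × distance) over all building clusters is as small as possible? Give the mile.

x = 16

For a sum of weighted absolute distances on a line, the optimum is the weighted median (not the mean). Total weight W = 280; half-weight = 140.
Sort by position and accumulate weight:
  mile 1 (C, w=20) → cum 20
  mile 12 (D, w=50) → cum 70
  mile 16 (B, w=110) → cum 180  ≥ 140 → median here
  mile 19 (A, w=100) → cum 280
Optimal location: mile 16.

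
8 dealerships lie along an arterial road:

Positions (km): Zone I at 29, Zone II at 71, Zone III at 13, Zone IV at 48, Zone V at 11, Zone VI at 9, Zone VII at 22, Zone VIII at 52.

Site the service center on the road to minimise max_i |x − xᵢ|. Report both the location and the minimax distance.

The 1-center on a line is the midpoint of the two extreme points: leftmost at 9, rightmost at 71.
Optimal location = (9 + 71)/2 = 40; maximum distance = (71 − 9)/2 = 31.

location 40, max distance 31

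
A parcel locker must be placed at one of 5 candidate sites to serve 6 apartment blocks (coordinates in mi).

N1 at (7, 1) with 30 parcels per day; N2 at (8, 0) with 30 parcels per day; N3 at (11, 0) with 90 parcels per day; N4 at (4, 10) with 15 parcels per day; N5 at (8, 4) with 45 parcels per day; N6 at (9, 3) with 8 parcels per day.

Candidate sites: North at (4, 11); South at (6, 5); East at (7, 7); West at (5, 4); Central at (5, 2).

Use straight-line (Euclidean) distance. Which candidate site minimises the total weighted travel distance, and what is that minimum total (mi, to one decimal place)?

Total weighted distance at each candidate:
  North (4, 11): total = 2291.1
  South (6, 5): total = 1131.9
  East (7, 7): total = 1359.5
  West (5, 4): total = 1166.4
  Central (5, 2): total = 1060.6
Minimum is at Central with total 1060.6 mi.

Central, total 1060.6 mi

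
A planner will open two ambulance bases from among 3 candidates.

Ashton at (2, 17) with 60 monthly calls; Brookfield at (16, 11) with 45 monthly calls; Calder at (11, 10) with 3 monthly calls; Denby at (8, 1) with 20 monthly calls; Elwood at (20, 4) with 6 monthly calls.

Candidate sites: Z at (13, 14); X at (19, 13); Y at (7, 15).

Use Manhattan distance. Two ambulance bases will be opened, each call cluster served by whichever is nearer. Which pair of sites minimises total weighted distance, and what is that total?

Evaluate every pair (each demand assigned to the nearer of the two):
  {X, Y}: total = 1032
  {Z, Y}: total = 1110
  {Z, X}: total = 1503
Best pair: {X, Y} with total 1032.

{X, Y}, total 1032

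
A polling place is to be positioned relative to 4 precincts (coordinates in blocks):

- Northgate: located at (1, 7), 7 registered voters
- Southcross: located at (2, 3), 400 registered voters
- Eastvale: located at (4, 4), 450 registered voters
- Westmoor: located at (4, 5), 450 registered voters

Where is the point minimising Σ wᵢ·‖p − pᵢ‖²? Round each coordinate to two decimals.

(3.37, 4.05)

The minimiser of Σwᵢ‖p−pᵢ‖² is the weighted centroid p* = (Σwᵢpᵢ)/(Σwᵢ).
Σwᵢ = 1307.
Σwᵢxᵢ = 7·1 + 400·2 + 450·4 + 450·4 = 4407.
Σwᵢyᵢ = 7·7 + 400·3 + 450·4 + 450·5 = 5299.
x* = 4407/1307 = 3.37, y* = 5299/1307 = 4.05.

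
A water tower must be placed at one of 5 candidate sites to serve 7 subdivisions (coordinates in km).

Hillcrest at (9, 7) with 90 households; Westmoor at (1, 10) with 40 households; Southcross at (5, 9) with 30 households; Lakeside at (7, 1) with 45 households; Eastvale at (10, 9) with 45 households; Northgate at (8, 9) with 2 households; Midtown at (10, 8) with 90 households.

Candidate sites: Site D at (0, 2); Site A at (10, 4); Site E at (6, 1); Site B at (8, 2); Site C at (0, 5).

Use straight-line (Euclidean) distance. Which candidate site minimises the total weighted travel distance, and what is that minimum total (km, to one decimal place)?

Total weighted distance at each candidate:
  Site D (0, 2): total = 3445.5
  Site A (10, 4): total = 1716.1
  Site E (6, 1): total = 2447.0
  Site B (8, 2): total = 2087.0
  Site C (0, 5): total = 3030.8
Minimum is at Site A with total 1716.1 km.

Site A, total 1716.1 km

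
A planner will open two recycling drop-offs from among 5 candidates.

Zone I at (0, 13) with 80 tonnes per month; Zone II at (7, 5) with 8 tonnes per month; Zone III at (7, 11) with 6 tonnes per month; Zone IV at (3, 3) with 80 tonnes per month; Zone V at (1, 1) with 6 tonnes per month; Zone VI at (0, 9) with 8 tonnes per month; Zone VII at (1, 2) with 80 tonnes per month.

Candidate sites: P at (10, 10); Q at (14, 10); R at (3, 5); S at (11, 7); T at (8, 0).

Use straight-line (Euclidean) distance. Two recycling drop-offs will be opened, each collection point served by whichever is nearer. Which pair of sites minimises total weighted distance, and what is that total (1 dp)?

Evaluate every pair (each demand assigned to the nearer of the two):
  {P, R}: total = 1249.8
  {R, S}: total = 1264.7
  {Q, R}: total = 1273.2
  {R, T}: total = 1274.1
  {P, T}: total = 2066.7
  {S, T}: total = 2252.9
  {Q, T}: total = 2416.3
  {P, S}: total = 2650.3
  {P, Q}: total = 2812.9
  {Q, S}: total = 2841.5
Best pair: {P, R} with total 1249.8.

{P, R}, total 1249.8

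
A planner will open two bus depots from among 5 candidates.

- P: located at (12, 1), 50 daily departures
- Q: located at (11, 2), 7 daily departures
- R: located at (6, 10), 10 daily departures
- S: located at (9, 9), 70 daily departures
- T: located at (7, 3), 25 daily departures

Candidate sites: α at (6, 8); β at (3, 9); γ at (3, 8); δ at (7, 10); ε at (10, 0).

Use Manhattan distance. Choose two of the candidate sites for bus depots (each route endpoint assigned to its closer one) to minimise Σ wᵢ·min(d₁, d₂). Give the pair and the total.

Evaluate every pair (each demand assigned to the nearer of the two):
  {δ, ε}: total = 541
  {α, ε}: total = 621
  {β, ε}: total = 781
  {γ, ε}: total = 861
  {α, δ}: total = 1097
  {α, β}: total = 1177
  {α, γ}: total = 1177
  {β, δ}: total = 1179
  {γ, δ}: total = 1179
  {β, γ}: total = 1583
Best pair: {δ, ε} with total 541.

{δ, ε}, total 541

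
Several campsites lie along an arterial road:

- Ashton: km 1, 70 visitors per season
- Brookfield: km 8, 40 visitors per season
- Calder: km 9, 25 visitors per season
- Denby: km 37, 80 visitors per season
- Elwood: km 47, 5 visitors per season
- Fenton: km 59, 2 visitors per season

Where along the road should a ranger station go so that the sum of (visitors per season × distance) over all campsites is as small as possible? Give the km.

x = 9

For a sum of weighted absolute distances on a line, the optimum is the weighted median (not the mean). Total weight W = 222; half-weight = 111.
Sort by position and accumulate weight:
  km 1 (Ashton, w=70) → cum 70
  km 8 (Brookfield, w=40) → cum 110
  km 9 (Calder, w=25) → cum 135  ≥ 111 → median here
  km 37 (Denby, w=80) → cum 215
  km 47 (Elwood, w=5) → cum 220
  km 59 (Fenton, w=2) → cum 222
Optimal location: km 9.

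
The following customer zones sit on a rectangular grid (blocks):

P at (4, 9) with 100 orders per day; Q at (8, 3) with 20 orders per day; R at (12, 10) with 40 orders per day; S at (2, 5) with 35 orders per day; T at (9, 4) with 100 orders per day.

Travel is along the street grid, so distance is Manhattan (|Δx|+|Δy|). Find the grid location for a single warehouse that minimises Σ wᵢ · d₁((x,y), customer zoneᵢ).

Manhattan distance separates: Σwᵢ(|x−xᵢ|+|y−yᵢ|) = Σwᵢ|x−xᵢ| + Σwᵢ|y−yᵢ|, so x and y are optimised independently as 1-D weighted medians.
Total weight W = 295; half = 147.5.
x-coordinate, sorted with cumulative weight:
  x=2 (S, w=35) cum 35
  x=4 (P, w=100) cum 135
  x=8 (Q, w=20) cum 155  ← median
  x=9 (T, w=100) cum 255
  x=12 (R, w=40) cum 295
⇒ x* = 8
y-coordinate, sorted with cumulative weight:
  y=3 (Q, w=20) cum 20
  y=4 (T, w=100) cum 120
  y=5 (S, w=35) cum 155  ← median
  y=9 (P, w=100) cum 255
  y=10 (R, w=40) cum 295
⇒ y* = 5

(8, 5)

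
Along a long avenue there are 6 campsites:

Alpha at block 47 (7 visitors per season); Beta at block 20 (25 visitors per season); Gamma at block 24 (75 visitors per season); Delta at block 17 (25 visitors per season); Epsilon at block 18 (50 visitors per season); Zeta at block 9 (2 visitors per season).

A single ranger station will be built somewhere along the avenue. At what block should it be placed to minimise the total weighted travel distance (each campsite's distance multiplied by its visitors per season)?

x = 20

For a sum of weighted absolute distances on a line, the optimum is the weighted median (not the mean). Total weight W = 184; half-weight = 92.
Sort by position and accumulate weight:
  block 9 (Zeta, w=2) → cum 2
  block 17 (Delta, w=25) → cum 27
  block 18 (Epsilon, w=50) → cum 77
  block 20 (Beta, w=25) → cum 102  ≥ 92 → median here
  block 24 (Gamma, w=75) → cum 177
  block 47 (Alpha, w=7) → cum 184
Optimal location: block 20.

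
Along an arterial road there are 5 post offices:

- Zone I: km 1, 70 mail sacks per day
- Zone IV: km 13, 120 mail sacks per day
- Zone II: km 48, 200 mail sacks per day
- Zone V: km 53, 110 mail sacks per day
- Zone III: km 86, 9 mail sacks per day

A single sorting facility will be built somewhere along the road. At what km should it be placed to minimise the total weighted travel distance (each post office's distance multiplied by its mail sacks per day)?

x = 48

For a sum of weighted absolute distances on a line, the optimum is the weighted median (not the mean). Total weight W = 509; half-weight = 254.5.
Sort by position and accumulate weight:
  km 1 (Zone I, w=70) → cum 70
  km 13 (Zone IV, w=120) → cum 190
  km 48 (Zone II, w=200) → cum 390  ≥ 254.5 → median here
  km 53 (Zone V, w=110) → cum 500
  km 86 (Zone III, w=9) → cum 509
Optimal location: km 48.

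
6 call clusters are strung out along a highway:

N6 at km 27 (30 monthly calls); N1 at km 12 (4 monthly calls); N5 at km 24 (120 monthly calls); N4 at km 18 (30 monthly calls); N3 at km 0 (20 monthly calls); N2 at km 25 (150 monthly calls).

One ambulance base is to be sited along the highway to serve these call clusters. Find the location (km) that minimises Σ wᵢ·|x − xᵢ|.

For a sum of weighted absolute distances on a line, the optimum is the weighted median (not the mean). Total weight W = 354; half-weight = 177.
Sort by position and accumulate weight:
  km 0 (N3, w=20) → cum 20
  km 12 (N1, w=4) → cum 24
  km 18 (N4, w=30) → cum 54
  km 24 (N5, w=120) → cum 174
  km 25 (N2, w=150) → cum 324  ≥ 177 → median here
  km 27 (N6, w=30) → cum 354
Optimal location: km 25.

x = 25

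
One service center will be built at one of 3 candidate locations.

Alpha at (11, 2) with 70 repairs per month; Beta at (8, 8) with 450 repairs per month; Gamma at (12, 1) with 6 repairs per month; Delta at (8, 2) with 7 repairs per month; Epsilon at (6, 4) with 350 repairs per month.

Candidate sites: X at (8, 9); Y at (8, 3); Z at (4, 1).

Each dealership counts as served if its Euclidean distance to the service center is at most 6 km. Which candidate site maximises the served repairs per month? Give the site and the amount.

Coverage radius r = 6 km; a point is covered iff (Δx)²+(Δy)² ≤ 6² = 36.
  X (8, 9): covers {Beta, Epsilon} → 800
  Y (8, 3): covers {Alpha, Beta, Gamma, Delta, Epsilon} → 883
  Z (4, 1): covers {Delta, Epsilon} → 357
Maximum coverage at Y: 883 repairs per month.

Y, covering 883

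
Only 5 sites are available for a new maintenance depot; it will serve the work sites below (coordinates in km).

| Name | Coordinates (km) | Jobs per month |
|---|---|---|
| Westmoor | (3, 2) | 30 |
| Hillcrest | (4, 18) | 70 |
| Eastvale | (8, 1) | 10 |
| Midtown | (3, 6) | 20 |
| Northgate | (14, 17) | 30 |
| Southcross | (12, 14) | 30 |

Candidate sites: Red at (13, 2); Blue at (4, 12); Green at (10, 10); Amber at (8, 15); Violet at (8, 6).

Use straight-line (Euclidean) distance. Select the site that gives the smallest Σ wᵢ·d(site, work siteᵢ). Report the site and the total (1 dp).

Amber, total 1427.2 km

Total weighted distance at each candidate:
  Red (13, 2): total = 2663.7
  Blue (4, 12): total = 1543.0
  Green (10, 10): total = 1648.4
  Amber (8, 15): total = 1427.2
  Violet (8, 6): total = 1871.8
Minimum is at Amber with total 1427.2 km.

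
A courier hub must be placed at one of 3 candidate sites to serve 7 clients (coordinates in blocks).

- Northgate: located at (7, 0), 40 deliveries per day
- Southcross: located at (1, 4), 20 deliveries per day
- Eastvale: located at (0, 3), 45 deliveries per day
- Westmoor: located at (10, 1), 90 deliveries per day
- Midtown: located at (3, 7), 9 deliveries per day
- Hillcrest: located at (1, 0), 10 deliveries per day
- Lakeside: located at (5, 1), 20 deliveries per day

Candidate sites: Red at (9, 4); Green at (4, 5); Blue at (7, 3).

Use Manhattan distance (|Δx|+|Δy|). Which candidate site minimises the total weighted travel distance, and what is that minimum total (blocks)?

Total weighted distance at each candidate:
  Red (9, 4): total = 1551
  Green (4, 5): total = 1777
  Blue (7, 3): total = 1267
Minimum is at Blue with total 1267 blocks.

Blue, total 1267 blocks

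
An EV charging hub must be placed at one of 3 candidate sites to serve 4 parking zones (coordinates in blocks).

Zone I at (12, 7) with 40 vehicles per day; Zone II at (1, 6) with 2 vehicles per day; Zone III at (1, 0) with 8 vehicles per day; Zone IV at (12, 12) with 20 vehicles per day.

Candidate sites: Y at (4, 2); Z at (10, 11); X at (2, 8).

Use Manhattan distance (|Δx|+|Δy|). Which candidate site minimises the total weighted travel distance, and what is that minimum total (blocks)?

Total weighted distance at each candidate:
  Y (4, 2): total = 934
  Z (10, 11): total = 488
  X (2, 8): total = 798
Minimum is at Z with total 488 blocks.

Z, total 488 blocks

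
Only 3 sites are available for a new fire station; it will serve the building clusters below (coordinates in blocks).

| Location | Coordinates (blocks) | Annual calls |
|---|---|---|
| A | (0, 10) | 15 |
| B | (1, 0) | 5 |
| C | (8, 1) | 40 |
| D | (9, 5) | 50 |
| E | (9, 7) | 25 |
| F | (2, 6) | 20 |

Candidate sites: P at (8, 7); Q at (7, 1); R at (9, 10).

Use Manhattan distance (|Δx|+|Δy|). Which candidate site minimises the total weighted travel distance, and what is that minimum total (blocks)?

Total weighted distance at each candidate:
  P (8, 7): total = 790
  Q (7, 1): total = 1015
  R (9, 10): total = 1170
Minimum is at P with total 790 blocks.

P, total 790 blocks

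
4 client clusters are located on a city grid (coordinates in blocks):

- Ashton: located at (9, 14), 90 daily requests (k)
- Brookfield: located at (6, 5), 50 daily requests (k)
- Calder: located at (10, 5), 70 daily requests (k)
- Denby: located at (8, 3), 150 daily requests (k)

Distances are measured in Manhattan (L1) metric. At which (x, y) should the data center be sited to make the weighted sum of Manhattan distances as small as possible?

(8, 5)

Manhattan distance separates: Σwᵢ(|x−xᵢ|+|y−yᵢ|) = Σwᵢ|x−xᵢ| + Σwᵢ|y−yᵢ|, so x and y are optimised independently as 1-D weighted medians.
Total weight W = 360; half = 180.
x-coordinate, sorted with cumulative weight:
  x=6 (Brookfield, w=50) cum 50
  x=8 (Denby, w=150) cum 200  ← median
  x=9 (Ashton, w=90) cum 290
  x=10 (Calder, w=70) cum 360
⇒ x* = 8
y-coordinate, sorted with cumulative weight:
  y=3 (Denby, w=150) cum 150
  y=5 (Brookfield, w=50) cum 200  ← median
  y=5 (Calder, w=70) cum 270
  y=14 (Ashton, w=90) cum 360
⇒ y* = 5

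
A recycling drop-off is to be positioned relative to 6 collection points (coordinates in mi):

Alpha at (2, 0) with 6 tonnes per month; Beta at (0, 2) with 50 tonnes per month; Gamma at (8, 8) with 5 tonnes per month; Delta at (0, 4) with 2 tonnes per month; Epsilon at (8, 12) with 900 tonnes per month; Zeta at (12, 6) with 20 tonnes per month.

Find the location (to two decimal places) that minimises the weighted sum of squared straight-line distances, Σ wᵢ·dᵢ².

(7.62, 11.26)

The minimiser of Σwᵢ‖p−pᵢ‖² is the weighted centroid p* = (Σwᵢpᵢ)/(Σwᵢ).
Σwᵢ = 983.
Σwᵢxᵢ = 6·2 + 50·0 + 5·8 + 2·0 + 900·8 + 20·12 = 7492.
Σwᵢyᵢ = 6·0 + 50·2 + 5·8 + 2·4 + 900·12 + 20·6 = 11068.
x* = 7492/983 = 7.62, y* = 11068/983 = 11.26.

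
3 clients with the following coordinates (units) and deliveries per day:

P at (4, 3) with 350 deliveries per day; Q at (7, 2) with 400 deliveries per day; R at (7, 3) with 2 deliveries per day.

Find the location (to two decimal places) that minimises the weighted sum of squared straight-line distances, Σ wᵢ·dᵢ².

(5.60, 2.47)

The minimiser of Σwᵢ‖p−pᵢ‖² is the weighted centroid p* = (Σwᵢpᵢ)/(Σwᵢ).
Σwᵢ = 752.
Σwᵢxᵢ = 350·4 + 400·7 + 2·7 = 4214.
Σwᵢyᵢ = 350·3 + 400·2 + 2·3 = 1856.
x* = 4214/752 = 5.60, y* = 1856/752 = 2.47.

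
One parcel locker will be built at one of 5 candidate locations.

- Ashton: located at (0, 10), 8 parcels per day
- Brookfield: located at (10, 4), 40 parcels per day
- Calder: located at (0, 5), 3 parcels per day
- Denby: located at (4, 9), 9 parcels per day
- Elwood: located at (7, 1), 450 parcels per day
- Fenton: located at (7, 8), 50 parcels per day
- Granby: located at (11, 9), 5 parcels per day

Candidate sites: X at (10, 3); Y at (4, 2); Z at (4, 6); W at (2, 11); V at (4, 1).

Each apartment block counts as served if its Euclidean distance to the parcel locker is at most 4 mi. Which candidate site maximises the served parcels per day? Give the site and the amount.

Coverage radius r = 4 mi; a point is covered iff (Δx)²+(Δy)² ≤ 4² = 16.
  X (10, 3): covers {Brookfield, Elwood} → 490
  Y (4, 2): covers {Elwood} → 450
  Z (4, 6): covers {Denby, Fenton} → 59
  W (2, 11): covers {Ashton, Denby} → 17
  V (4, 1): covers {Elwood} → 450
Maximum coverage at X: 490 parcels per day.

X, covering 490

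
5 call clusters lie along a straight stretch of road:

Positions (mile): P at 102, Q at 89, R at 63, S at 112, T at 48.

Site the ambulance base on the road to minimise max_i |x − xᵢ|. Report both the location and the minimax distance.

location 80, max distance 32

The 1-center on a line is the midpoint of the two extreme points: leftmost at 48, rightmost at 112.
Optimal location = (48 + 112)/2 = 80; maximum distance = (112 − 48)/2 = 32.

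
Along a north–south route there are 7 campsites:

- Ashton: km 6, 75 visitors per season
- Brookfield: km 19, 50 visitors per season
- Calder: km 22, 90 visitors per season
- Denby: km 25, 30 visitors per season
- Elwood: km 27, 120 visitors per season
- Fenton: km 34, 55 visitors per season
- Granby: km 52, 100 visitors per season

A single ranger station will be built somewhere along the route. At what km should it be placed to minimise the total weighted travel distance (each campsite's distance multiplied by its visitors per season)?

For a sum of weighted absolute distances on a line, the optimum is the weighted median (not the mean). Total weight W = 520; half-weight = 260.
Sort by position and accumulate weight:
  km 6 (Ashton, w=75) → cum 75
  km 19 (Brookfield, w=50) → cum 125
  km 22 (Calder, w=90) → cum 215
  km 25 (Denby, w=30) → cum 245
  km 27 (Elwood, w=120) → cum 365  ≥ 260 → median here
  km 34 (Fenton, w=55) → cum 420
  km 52 (Granby, w=100) → cum 520
Optimal location: km 27.

x = 27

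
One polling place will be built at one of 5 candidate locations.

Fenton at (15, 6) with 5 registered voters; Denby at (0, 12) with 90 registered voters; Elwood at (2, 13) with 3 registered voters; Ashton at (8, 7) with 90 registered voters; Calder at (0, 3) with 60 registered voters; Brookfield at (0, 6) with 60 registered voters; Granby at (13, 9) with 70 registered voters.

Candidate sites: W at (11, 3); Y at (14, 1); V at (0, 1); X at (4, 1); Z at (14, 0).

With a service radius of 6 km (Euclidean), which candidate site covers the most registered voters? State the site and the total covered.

V, covering 120

Coverage radius r = 6 km; a point is covered iff (Δx)²+(Δy)² ≤ 6² = 36.
  W (11, 3): covers {Fenton, Ashton} → 95
  Y (14, 1): covers {Fenton} → 5
  V (0, 1): covers {Calder, Brookfield} → 120
  X (4, 1): covers {Calder} → 60
  Z (14, 0): covers {none} → 0
Maximum coverage at V: 120 registered voters.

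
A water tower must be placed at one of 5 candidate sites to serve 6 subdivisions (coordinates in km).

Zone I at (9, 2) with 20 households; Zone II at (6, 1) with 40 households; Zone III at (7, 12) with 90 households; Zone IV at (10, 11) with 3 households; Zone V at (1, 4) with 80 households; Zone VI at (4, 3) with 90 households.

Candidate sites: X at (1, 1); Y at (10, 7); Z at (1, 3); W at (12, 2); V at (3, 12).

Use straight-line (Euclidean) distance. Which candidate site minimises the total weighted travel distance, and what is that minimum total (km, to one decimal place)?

Z, total 1736.3 km

Total weighted distance at each candidate:
  X (1, 1): total = 2093.8
  Y (10, 7): total = 2335.2
  Z (1, 3): total = 1736.3
  W (12, 2): total = 2957.2
  V (3, 12): total = 2545.2
Minimum is at Z with total 1736.3 km.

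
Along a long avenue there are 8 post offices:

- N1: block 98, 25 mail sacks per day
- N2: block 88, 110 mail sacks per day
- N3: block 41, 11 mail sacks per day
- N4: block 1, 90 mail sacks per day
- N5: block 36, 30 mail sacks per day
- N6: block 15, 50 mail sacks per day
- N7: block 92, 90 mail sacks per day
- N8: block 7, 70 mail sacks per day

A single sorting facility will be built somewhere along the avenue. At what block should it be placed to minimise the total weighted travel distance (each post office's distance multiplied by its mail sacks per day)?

For a sum of weighted absolute distances on a line, the optimum is the weighted median (not the mean). Total weight W = 476; half-weight = 238.
Sort by position and accumulate weight:
  block 1 (N4, w=90) → cum 90
  block 7 (N8, w=70) → cum 160
  block 15 (N6, w=50) → cum 210
  block 36 (N5, w=30) → cum 240  ≥ 238 → median here
  block 41 (N3, w=11) → cum 251
  block 88 (N2, w=110) → cum 361
  block 92 (N7, w=90) → cum 451
  block 98 (N1, w=25) → cum 476
Optimal location: block 36.

x = 36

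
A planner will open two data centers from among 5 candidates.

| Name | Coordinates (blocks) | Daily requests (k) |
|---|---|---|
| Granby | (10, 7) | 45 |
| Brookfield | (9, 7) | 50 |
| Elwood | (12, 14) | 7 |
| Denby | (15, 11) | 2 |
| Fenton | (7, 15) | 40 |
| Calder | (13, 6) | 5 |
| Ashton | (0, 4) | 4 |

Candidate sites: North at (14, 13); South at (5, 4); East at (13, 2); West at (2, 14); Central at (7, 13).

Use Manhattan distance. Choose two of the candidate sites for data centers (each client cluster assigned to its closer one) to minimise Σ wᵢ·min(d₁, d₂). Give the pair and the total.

{South, Central}, total 922

Evaluate every pair (each demand assigned to the nearer of the two):
  {South, Central}: total = 922
  {East, Central}: total = 982
  {North, Central}: total = 1016
  {West, Central}: total = 1060
  {South, West}: total = 1122
  {North, South}: total = 1157
  {East, West}: total = 1210
  {North, East}: total = 1277
  {North, West}: total = 1355
  {South, East}: total = 1383
Best pair: {South, Central} with total 922.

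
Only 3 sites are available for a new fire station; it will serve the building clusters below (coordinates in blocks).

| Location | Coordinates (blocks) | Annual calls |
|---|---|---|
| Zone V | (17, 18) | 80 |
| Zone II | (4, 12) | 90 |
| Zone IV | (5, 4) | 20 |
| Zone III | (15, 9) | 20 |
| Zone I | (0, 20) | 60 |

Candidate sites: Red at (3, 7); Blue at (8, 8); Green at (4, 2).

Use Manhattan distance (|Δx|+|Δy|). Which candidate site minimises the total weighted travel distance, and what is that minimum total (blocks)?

Blue, total 3740 blocks

Total weighted distance at each candidate:
  Red (3, 7): total = 3880
  Blue (8, 8): total = 3740
  Green (4, 2): total = 4960
Minimum is at Blue with total 3740 blocks.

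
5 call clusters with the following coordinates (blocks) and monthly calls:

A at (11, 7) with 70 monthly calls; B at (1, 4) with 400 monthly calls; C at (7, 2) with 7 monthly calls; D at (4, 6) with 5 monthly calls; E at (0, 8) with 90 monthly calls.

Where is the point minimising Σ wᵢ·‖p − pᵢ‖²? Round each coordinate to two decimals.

The minimiser of Σwᵢ‖p−pᵢ‖² is the weighted centroid p* = (Σwᵢpᵢ)/(Σwᵢ).
Σwᵢ = 572.
Σwᵢxᵢ = 70·11 + 400·1 + 7·7 + 5·4 + 90·0 = 1239.
Σwᵢyᵢ = 70·7 + 400·4 + 7·2 + 5·6 + 90·8 = 2854.
x* = 1239/572 = 2.17, y* = 2854/572 = 4.99.

(2.17, 4.99)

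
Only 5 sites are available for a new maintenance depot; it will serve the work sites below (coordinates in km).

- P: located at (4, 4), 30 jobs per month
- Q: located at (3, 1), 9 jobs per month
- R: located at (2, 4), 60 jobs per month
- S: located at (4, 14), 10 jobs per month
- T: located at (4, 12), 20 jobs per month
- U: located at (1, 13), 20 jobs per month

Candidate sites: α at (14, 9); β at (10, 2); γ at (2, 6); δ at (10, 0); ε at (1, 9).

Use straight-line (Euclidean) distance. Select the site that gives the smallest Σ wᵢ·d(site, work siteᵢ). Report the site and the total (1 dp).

γ, total 601.1 km

Total weighted distance at each candidate:
  α (14, 9): total = 1830.5
  β (10, 2): total = 1399.8
  γ (2, 6): total = 601.1
  δ (10, 0): total = 1553.5
  ε (1, 9): total = 778.2
Minimum is at γ with total 601.1 km.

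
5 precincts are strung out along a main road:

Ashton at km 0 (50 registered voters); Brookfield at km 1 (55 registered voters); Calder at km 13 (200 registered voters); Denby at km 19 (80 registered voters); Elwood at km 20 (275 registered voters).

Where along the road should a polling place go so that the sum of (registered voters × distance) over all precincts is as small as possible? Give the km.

x = 19

For a sum of weighted absolute distances on a line, the optimum is the weighted median (not the mean). Total weight W = 660; half-weight = 330.
Sort by position and accumulate weight:
  km 0 (Ashton, w=50) → cum 50
  km 1 (Brookfield, w=55) → cum 105
  km 13 (Calder, w=200) → cum 305
  km 19 (Denby, w=80) → cum 385  ≥ 330 → median here
  km 20 (Elwood, w=275) → cum 660
Optimal location: km 19.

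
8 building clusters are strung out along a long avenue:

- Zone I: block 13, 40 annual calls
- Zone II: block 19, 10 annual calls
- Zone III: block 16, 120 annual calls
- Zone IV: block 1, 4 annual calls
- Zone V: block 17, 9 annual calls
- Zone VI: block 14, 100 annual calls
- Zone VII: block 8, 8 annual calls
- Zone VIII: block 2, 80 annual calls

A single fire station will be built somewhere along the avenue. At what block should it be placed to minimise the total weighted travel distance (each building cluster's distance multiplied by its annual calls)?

For a sum of weighted absolute distances on a line, the optimum is the weighted median (not the mean). Total weight W = 371; half-weight = 185.5.
Sort by position and accumulate weight:
  block 1 (Zone IV, w=4) → cum 4
  block 2 (Zone VIII, w=80) → cum 84
  block 8 (Zone VII, w=8) → cum 92
  block 13 (Zone I, w=40) → cum 132
  block 14 (Zone VI, w=100) → cum 232  ≥ 185.5 → median here
  block 16 (Zone III, w=120) → cum 352
  block 17 (Zone V, w=9) → cum 361
  block 19 (Zone II, w=10) → cum 371
Optimal location: block 14.

x = 14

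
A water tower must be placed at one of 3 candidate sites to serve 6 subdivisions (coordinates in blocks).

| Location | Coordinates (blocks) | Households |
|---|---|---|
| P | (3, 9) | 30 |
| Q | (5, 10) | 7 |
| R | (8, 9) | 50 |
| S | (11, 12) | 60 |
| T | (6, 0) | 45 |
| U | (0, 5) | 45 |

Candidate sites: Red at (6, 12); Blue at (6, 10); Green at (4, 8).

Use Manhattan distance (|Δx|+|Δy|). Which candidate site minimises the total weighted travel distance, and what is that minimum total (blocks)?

Total weighted distance at each candidate:
  Red (6, 12): total = 1876
  Blue (6, 10): total = 1642
  Green (4, 8): total = 1756
Minimum is at Blue with total 1642 blocks.

Blue, total 1642 blocks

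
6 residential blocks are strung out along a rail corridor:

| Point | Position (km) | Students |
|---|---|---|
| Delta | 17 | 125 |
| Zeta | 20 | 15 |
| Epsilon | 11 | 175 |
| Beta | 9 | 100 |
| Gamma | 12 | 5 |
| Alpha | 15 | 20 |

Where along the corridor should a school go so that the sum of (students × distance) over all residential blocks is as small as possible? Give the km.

For a sum of weighted absolute distances on a line, the optimum is the weighted median (not the mean). Total weight W = 440; half-weight = 220.
Sort by position and accumulate weight:
  km 9 (Beta, w=100) → cum 100
  km 11 (Epsilon, w=175) → cum 275  ≥ 220 → median here
  km 12 (Gamma, w=5) → cum 280
  km 15 (Alpha, w=20) → cum 300
  km 17 (Delta, w=125) → cum 425
  km 20 (Zeta, w=15) → cum 440
Optimal location: km 11.

x = 11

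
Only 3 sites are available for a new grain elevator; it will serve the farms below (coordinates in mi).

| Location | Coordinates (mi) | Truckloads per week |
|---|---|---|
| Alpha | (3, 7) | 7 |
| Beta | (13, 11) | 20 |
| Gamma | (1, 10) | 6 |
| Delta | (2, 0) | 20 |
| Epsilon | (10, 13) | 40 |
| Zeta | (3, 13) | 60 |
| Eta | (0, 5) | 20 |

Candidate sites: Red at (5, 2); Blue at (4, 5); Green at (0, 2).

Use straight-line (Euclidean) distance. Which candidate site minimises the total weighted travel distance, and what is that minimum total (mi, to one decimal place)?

Blue, total 1338.4 mi

Total weighted distance at each candidate:
  Red (5, 2): total = 1675.1
  Blue (4, 5): total = 1338.4
  Green (0, 2): total = 1800.7
Minimum is at Blue with total 1338.4 mi.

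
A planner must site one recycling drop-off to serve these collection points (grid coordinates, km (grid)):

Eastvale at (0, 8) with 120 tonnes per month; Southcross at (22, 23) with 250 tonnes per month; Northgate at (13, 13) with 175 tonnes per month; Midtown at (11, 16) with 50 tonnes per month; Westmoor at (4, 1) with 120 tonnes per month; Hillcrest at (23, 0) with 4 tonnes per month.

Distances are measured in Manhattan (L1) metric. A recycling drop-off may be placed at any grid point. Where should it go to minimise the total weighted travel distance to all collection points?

Manhattan distance separates: Σwᵢ(|x−xᵢ|+|y−yᵢ|) = Σwᵢ|x−xᵢ| + Σwᵢ|y−yᵢ|, so x and y are optimised independently as 1-D weighted medians.
Total weight W = 719; half = 359.5.
x-coordinate, sorted with cumulative weight:
  x=0 (Eastvale, w=120) cum 120
  x=4 (Westmoor, w=120) cum 240
  x=11 (Midtown, w=50) cum 290
  x=13 (Northgate, w=175) cum 465  ← median
  x=22 (Southcross, w=250) cum 715
  x=23 (Hillcrest, w=4) cum 719
⇒ x* = 13
y-coordinate, sorted with cumulative weight:
  y=0 (Hillcrest, w=4) cum 4
  y=1 (Westmoor, w=120) cum 124
  y=8 (Eastvale, w=120) cum 244
  y=13 (Northgate, w=175) cum 419  ← median
  y=16 (Midtown, w=50) cum 469
  y=23 (Southcross, w=250) cum 719
⇒ y* = 13

(13, 13)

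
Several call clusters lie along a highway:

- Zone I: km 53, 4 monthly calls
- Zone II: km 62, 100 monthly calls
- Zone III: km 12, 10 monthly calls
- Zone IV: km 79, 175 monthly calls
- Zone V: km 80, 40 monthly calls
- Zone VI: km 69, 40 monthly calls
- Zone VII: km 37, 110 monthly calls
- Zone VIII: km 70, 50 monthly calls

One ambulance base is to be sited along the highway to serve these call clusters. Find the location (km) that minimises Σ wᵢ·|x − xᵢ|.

x = 70

For a sum of weighted absolute distances on a line, the optimum is the weighted median (not the mean). Total weight W = 529; half-weight = 264.5.
Sort by position and accumulate weight:
  km 12 (Zone III, w=10) → cum 10
  km 37 (Zone VII, w=110) → cum 120
  km 53 (Zone I, w=4) → cum 124
  km 62 (Zone II, w=100) → cum 224
  km 69 (Zone VI, w=40) → cum 264
  km 70 (Zone VIII, w=50) → cum 314  ≥ 264.5 → median here
  km 79 (Zone IV, w=175) → cum 489
  km 80 (Zone V, w=40) → cum 529
Optimal location: km 70.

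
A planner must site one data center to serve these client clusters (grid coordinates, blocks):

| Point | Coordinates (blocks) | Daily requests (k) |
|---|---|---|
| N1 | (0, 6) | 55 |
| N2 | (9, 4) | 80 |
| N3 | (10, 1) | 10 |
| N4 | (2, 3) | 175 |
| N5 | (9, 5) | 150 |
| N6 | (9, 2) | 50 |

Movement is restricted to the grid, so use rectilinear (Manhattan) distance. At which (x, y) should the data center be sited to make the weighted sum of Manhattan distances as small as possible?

Manhattan distance separates: Σwᵢ(|x−xᵢ|+|y−yᵢ|) = Σwᵢ|x−xᵢ| + Σwᵢ|y−yᵢ|, so x and y are optimised independently as 1-D weighted medians.
Total weight W = 520; half = 260.
x-coordinate, sorted with cumulative weight:
  x=0 (N1, w=55) cum 55
  x=2 (N4, w=175) cum 230
  x=9 (N2, w=80) cum 310  ← median
  x=9 (N5, w=150) cum 460
  x=9 (N6, w=50) cum 510
  x=10 (N3, w=10) cum 520
⇒ x* = 9
y-coordinate, sorted with cumulative weight:
  y=1 (N3, w=10) cum 10
  y=2 (N6, w=50) cum 60
  y=3 (N4, w=175) cum 235
  y=4 (N2, w=80) cum 315  ← median
  y=5 (N5, w=150) cum 465
  y=6 (N1, w=55) cum 520
⇒ y* = 4

(9, 4)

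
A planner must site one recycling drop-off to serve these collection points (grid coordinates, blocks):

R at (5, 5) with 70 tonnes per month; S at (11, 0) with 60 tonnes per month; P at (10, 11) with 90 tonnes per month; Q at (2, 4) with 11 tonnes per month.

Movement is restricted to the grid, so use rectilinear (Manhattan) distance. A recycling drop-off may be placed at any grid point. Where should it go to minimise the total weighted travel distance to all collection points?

Manhattan distance separates: Σwᵢ(|x−xᵢ|+|y−yᵢ|) = Σwᵢ|x−xᵢ| + Σwᵢ|y−yᵢ|, so x and y are optimised independently as 1-D weighted medians.
Total weight W = 231; half = 115.5.
x-coordinate, sorted with cumulative weight:
  x=2 (Q, w=11) cum 11
  x=5 (R, w=70) cum 81
  x=10 (P, w=90) cum 171  ← median
  x=11 (S, w=60) cum 231
⇒ x* = 10
y-coordinate, sorted with cumulative weight:
  y=0 (S, w=60) cum 60
  y=4 (Q, w=11) cum 71
  y=5 (R, w=70) cum 141  ← median
  y=11 (P, w=90) cum 231
⇒ y* = 5

(10, 5)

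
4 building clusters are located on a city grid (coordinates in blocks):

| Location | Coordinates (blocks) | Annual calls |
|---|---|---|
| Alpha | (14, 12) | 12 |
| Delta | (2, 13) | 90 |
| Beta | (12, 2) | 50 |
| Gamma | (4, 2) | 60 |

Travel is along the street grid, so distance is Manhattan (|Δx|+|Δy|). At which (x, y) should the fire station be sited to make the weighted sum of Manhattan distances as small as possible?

Manhattan distance separates: Σwᵢ(|x−xᵢ|+|y−yᵢ|) = Σwᵢ|x−xᵢ| + Σwᵢ|y−yᵢ|, so x and y are optimised independently as 1-D weighted medians.
Total weight W = 212; half = 106.
x-coordinate, sorted with cumulative weight:
  x=2 (Delta, w=90) cum 90
  x=4 (Gamma, w=60) cum 150  ← median
  x=12 (Beta, w=50) cum 200
  x=14 (Alpha, w=12) cum 212
⇒ x* = 4
y-coordinate, sorted with cumulative weight:
  y=2 (Beta, w=50) cum 50
  y=2 (Gamma, w=60) cum 110  ← median
  y=12 (Alpha, w=12) cum 122
  y=13 (Delta, w=90) cum 212
⇒ y* = 2

(4, 2)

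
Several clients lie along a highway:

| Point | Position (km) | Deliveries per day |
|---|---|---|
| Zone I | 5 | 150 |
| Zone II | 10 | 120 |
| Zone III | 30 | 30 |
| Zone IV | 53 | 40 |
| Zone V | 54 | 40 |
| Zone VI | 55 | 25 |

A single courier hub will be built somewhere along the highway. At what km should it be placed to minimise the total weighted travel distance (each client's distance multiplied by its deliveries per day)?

For a sum of weighted absolute distances on a line, the optimum is the weighted median (not the mean). Total weight W = 405; half-weight = 202.5.
Sort by position and accumulate weight:
  km 5 (Zone I, w=150) → cum 150
  km 10 (Zone II, w=120) → cum 270  ≥ 202.5 → median here
  km 30 (Zone III, w=30) → cum 300
  km 53 (Zone IV, w=40) → cum 340
  km 54 (Zone V, w=40) → cum 380
  km 55 (Zone VI, w=25) → cum 405
Optimal location: km 10.

x = 10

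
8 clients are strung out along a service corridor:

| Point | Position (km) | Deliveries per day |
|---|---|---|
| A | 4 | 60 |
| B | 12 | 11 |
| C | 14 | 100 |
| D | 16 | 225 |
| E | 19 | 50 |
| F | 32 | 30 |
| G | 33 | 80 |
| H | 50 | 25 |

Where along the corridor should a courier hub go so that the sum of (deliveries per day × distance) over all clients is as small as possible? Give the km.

x = 16

For a sum of weighted absolute distances on a line, the optimum is the weighted median (not the mean). Total weight W = 581; half-weight = 290.5.
Sort by position and accumulate weight:
  km 4 (A, w=60) → cum 60
  km 12 (B, w=11) → cum 71
  km 14 (C, w=100) → cum 171
  km 16 (D, w=225) → cum 396  ≥ 290.5 → median here
  km 19 (E, w=50) → cum 446
  km 32 (F, w=30) → cum 476
  km 33 (G, w=80) → cum 556
  km 50 (H, w=25) → cum 581
Optimal location: km 16.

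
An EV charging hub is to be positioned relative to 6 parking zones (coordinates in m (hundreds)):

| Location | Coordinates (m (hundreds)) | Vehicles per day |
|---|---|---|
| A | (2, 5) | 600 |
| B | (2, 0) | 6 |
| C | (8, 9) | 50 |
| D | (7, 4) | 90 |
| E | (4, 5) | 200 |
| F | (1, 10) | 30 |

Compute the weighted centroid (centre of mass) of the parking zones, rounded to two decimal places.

(3.15, 5.24)

The minimiser of Σwᵢ‖p−pᵢ‖² is the weighted centroid p* = (Σwᵢpᵢ)/(Σwᵢ).
Σwᵢ = 976.
Σwᵢxᵢ = 600·2 + 6·2 + 50·8 + 90·7 + 200·4 + 30·1 = 3072.
Σwᵢyᵢ = 600·5 + 6·0 + 50·9 + 90·4 + 200·5 + 30·10 = 5110.
x* = 3072/976 = 3.15, y* = 5110/976 = 5.24.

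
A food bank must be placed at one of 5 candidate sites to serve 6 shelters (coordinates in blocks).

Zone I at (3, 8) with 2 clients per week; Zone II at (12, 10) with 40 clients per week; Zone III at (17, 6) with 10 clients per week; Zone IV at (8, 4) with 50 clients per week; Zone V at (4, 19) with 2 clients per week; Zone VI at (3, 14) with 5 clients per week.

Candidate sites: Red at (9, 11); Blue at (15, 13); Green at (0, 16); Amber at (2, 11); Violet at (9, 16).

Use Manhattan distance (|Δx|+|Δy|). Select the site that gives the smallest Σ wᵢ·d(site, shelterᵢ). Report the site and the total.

Total weighted distance at each candidate:
  Red (9, 11): total = 779
  Blue (15, 13): total = 1263
  Green (0, 16): total = 2051
  Amber (2, 11): total = 1338
  Violet (9, 16): total = 1274
Minimum is at Red with total 779 blocks.

Red, total 779 blocks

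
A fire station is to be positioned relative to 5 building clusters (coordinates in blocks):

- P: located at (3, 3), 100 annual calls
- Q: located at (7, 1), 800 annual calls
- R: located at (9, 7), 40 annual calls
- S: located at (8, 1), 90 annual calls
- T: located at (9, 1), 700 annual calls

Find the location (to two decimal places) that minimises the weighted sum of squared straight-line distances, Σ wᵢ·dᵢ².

(7.68, 1.25)

The minimiser of Σwᵢ‖p−pᵢ‖² is the weighted centroid p* = (Σwᵢpᵢ)/(Σwᵢ).
Σwᵢ = 1730.
Σwᵢxᵢ = 100·3 + 800·7 + 40·9 + 90·8 + 700·9 = 13280.
Σwᵢyᵢ = 100·3 + 800·1 + 40·7 + 90·1 + 700·1 = 2170.
x* = 13280/1730 = 7.68, y* = 2170/1730 = 1.25.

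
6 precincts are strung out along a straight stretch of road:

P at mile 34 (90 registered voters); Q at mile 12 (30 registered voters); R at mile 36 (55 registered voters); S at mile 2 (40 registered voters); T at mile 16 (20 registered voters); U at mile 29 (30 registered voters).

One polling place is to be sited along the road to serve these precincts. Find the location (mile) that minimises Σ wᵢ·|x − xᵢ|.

x = 34

For a sum of weighted absolute distances on a line, the optimum is the weighted median (not the mean). Total weight W = 265; half-weight = 132.5.
Sort by position and accumulate weight:
  mile 2 (S, w=40) → cum 40
  mile 12 (Q, w=30) → cum 70
  mile 16 (T, w=20) → cum 90
  mile 29 (U, w=30) → cum 120
  mile 34 (P, w=90) → cum 210  ≥ 132.5 → median here
  mile 36 (R, w=55) → cum 265
Optimal location: mile 34.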